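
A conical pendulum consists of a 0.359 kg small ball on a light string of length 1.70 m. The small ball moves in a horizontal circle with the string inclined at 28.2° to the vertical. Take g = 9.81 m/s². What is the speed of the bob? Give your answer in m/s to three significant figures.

The radius of the circle is r = L sinθ = 1.70 × sin 28.2° = 0.8033 m.
Horizontally T sinθ = mv²/r and vertically T cosθ = mg, so tanθ = v²/(rg).
v = √(r g tanθ) = √(0.8033 × 9.81 × 0.5362) = √4.226 = 2.056 m/s.

2.06 m/s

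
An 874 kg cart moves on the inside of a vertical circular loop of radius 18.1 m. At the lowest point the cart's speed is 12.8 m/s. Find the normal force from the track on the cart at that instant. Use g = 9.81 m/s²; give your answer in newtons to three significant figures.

At the lowest point, N points up (toward the centre) and the weight mg points down (away from the centre), so the net inward force is N − mg = mv²/r.
N = m(v²/r + g) = 874 × ((12.8)²/18.1 + 9.81) = 874 × (9.052 + 9.81) = 874 × 18.86 = 16490 N.

16500 N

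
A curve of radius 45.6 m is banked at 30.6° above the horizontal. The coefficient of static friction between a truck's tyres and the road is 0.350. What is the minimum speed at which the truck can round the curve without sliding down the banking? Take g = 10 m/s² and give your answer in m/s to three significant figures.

9.55 m/s

At the minimum speed, friction acts up the slope at its limiting value f = μN. Radially (horizontal, toward centre): N sinθ − μN cosθ = mv²/r. Vertically: N cosθ + μN sinθ = mg.
Dividing: v² = r g (sinθ − μcosθ)/(cosθ + μsinθ).
sinθ − μcosθ = 0.5090 − 0.350×0.8607 = 0.2078; cosθ + μsinθ = 0.8607 + 0.350×0.5090 = 1.039.
v² = 45.6 × 10.0 × 0.2078/1.039 = 91.20 m²/s², so v = 9.550 m/s.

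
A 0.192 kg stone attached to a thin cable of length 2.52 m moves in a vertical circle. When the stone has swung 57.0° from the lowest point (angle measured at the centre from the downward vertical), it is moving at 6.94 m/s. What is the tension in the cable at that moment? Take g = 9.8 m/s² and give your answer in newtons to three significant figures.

4.69 N

Take the radial direction toward the centre of the circle as positive. The component of the weight along the string toward the centre is −mg cos φ (φ measured from the bottom), so Newton's second law along the string gives T − mg cos φ = m v²/r.
cos 57.0° = 0.5446, so T = m(v²/r + g cos φ) = 0.192 × ((6.94)²/2.52 + 9.8 × 0.5446) = 0.192 × (19.11 + (5.337)) = 0.192 × 24.45 = 4.694 N.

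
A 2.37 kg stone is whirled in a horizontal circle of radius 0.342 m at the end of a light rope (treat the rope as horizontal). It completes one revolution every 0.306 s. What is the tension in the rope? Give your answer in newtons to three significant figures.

342 N

v = 2πr/T = 2π × 0.342/0.306 = 7.022 m/s.
The tension is the only horizontal force, so it supplies the full centripetal force: T = m v²/r = 2.37 × (7.022)²/0.342 = 2.37 × 49.31/0.342 = 341.7 N.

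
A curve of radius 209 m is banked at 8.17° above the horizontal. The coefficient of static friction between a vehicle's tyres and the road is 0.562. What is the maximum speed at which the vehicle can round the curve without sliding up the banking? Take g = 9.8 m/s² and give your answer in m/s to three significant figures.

39.6 m/s

At the maximum speed, friction acts down the slope at its limiting value f = μN. Radially (horizontal, toward centre): N sinθ + μN cosθ = mv²/r. Vertically: N cosθ − μN sinθ = mg.
Dividing: v² = r g (sinθ + μcosθ)/(cosθ − μsinθ).
sinθ + μcosθ = 0.1421 + 0.562×0.9899 = 0.6984; cosθ − μsinθ = 0.9899 − 0.562×0.1421 = 0.9100.
v² = 209 × 9.8 × 0.6984/0.9100 = 1572 m²/s², so v = 39.65 m/s.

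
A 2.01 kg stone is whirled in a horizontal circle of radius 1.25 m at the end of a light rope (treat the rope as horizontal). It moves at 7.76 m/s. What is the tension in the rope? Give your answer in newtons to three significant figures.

The tension is the only horizontal force, so it supplies the full centripetal force: T = m v²/r = 2.01 × (7.760)²/1.25 = 2.01 × 60.22/1.25 = 96.83 N.

96.8 N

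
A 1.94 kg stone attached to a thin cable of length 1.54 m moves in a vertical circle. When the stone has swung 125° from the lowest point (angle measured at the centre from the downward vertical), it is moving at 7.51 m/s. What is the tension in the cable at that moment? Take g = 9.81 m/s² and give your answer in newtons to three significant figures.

60.1 N

Take the radial direction toward the centre of the circle as positive. The component of the weight along the string toward the centre is −mg cos φ (φ measured from the bottom), so Newton's second law along the string gives T − mg cos φ = m v²/r.
cos 125° = -0.5736, so T = m(v²/r + g cos φ) = 1.94 × ((7.51)²/1.54 + 9.81 × -0.5736) = 1.94 × (36.62 + (-5.627)) = 1.94 × 31.00 = 60.13 N.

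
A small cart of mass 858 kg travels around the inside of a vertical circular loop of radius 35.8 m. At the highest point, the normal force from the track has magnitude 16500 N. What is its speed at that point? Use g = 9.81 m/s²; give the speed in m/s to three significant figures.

32.2 m/s

At the top, N + mg = mv²/r, so v = √(r(N/m + g)) = √(35.8 × (16500/858 + 9.81)) = √(35.8 × 29.04) = √1040 = 32.24 m/s.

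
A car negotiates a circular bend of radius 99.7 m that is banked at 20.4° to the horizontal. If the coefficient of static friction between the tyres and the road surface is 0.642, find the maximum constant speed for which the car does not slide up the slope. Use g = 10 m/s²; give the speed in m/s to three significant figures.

At the maximum speed, friction acts down the slope at its limiting value f = μN. Radially (horizontal, toward centre): N sinθ + μN cosθ = mv²/r. Vertically: N cosθ − μN sinθ = mg.
Dividing: v² = r g (sinθ + μcosθ)/(cosθ − μsinθ).
sinθ + μcosθ = 0.3486 + 0.642×0.9373 = 0.9503; cosθ − μsinθ = 0.9373 − 0.642×0.3486 = 0.7135.
v² = 99.7 × 10.0 × 0.9503/0.7135 = 1328 m²/s², so v = 36.44 m/s.

36.4 m/s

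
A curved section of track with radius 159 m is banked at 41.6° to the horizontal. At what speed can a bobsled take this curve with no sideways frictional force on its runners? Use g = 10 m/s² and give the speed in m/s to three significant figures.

On a frictionless banked curve, N sinθ = mv²/r and N cosθ = mg, so tanθ = v²/(rg).
v = √(r g tanθ) = √(159 × 10.0 × tan 41.6°) = √(159 × 10.0 × 0.8878) = √1412 = 37.57 m/s.

37.6 m/s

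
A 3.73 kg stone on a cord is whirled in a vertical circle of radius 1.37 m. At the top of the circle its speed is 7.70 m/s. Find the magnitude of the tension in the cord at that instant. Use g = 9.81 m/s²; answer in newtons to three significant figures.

At the top, both T and the weight mg point inward (toward the centre), so T + mg = mv²/r.
T = m(v²/r − g) = 3.73 × ((7.70)²/1.37 − 9.81) = 3.73 × (43.28 − 9.81) = 3.73 × 33.47 = 124.8 N.

125 N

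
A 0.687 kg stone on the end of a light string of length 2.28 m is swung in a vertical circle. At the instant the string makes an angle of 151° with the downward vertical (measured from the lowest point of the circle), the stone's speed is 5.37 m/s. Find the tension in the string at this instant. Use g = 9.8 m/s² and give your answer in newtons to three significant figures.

Take the radial direction toward the centre of the circle as positive. The component of the weight along the string toward the centre is −mg cos φ (φ measured from the bottom), so Newton's second law along the string gives T − mg cos φ = m v²/r.
cos 151° = -0.8746, so T = m(v²/r + g cos φ) = 0.687 × ((5.37)²/2.28 + 9.8 × -0.8746) = 0.687 × (12.65 + (-8.571)) = 0.687 × 4.076 = 2.801 N.

2.80 N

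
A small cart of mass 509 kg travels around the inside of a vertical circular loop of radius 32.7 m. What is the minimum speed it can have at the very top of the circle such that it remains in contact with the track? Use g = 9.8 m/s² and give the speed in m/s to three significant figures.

17.9 m/s

At the highest point the centre is directly below, so both the weight and N act inward: N + mg = mv²/r.
At minimum speed N → 0, so mg = mv_min²/r ⇒ v_min = √(g r) = √(9.8 × 32.7) = 17.90 m/s.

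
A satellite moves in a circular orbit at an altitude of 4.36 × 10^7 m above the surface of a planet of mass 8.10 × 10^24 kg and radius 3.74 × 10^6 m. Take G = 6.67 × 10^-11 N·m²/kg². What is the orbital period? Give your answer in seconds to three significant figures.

r = R + h = 3.74 × 10^6 + 4.36 × 10^7 = 4.734 × 10^7 m. Gravity provides the centripetal force: G M m / r² = m v² / r ⇒ v = √(GM/r) = 3378 m/s.
T = 2πr/v = 2π × 4.734 × 10^7 / 3378 = 88050 s.

88000 s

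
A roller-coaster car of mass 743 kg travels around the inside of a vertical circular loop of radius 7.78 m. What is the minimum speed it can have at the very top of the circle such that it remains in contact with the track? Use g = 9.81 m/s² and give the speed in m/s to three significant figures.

8.74 m/s

At the top, both weight mg and N point toward the centre: N + mg = mv²/r.
At minimum speed N → 0, so mg = mv_min²/r ⇒ v_min = √(g r) = √(9.81 × 7.78) = 8.736 m/s.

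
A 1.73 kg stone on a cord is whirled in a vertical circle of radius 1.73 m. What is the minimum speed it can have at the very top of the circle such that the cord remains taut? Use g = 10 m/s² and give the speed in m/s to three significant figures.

4.16 m/s

At the top, both weight mg and T point toward the centre: T + mg = mv²/r.
At minimum speed T → 0, so mg = mv_min²/r ⇒ v_min = √(g r) = √(10.0 × 1.73) = 4.159 m/s.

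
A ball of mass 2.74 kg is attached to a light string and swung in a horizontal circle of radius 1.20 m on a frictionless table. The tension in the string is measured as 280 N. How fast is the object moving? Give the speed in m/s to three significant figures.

11.1 m/s

T = m v²/r ⇒ v = √(T r / m) = √(280 × 1.20 / 2.74) = √122.6 = 11.07 m/s.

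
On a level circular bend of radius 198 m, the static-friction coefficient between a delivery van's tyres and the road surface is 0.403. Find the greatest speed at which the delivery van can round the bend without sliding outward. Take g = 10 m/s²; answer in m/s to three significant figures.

The only inward force on a level bend is static friction, so at the limit f_s = μ_s N = μ_s m g = m v²/r.
Mass cancels: v_max = √(μ_s g r) = √(0.403 × 10.0 × 198) = √797.9 = 28.25 m/s.

28.2 m/s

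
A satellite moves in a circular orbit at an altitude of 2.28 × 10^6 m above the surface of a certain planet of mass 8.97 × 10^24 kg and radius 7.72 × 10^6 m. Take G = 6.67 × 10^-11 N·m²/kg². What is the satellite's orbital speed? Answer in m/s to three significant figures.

7730 m/s

Orbital radius r = R + h = 7.72 × 10^6 + 2.28 × 10^6 = 1.000 × 10^7 m.
Gravity supplies the centripetal force: G M m / r² = m v² / r, so v = √(GM/r).
v = √(6.67 × 10^-11 × 8.97 × 10^24 / 1.000 × 10^7) = √(5.983 × 10^7) = 7735 m/s.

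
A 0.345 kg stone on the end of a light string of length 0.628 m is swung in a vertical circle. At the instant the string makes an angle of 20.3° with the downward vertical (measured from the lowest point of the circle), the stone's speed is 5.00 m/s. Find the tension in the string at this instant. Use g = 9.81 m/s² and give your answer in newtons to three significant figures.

16.9 N

Take the radial direction toward the centre of the circle as positive. The component of the weight along the string toward the centre is −mg cos φ (φ measured from the bottom), so Newton's second law along the string gives T − mg cos φ = m v²/r.
cos 20.3° = 0.9379, so T = m(v²/r + g cos φ) = 0.345 × ((5.00)²/0.628 + 9.81 × 0.9379) = 0.345 × (39.81 + (9.201)) = 0.345 × 49.01 = 16.91 N.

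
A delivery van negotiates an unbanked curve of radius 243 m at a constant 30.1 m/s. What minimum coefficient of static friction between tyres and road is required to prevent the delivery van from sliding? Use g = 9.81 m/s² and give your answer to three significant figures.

Friction provides the centripetal force: μ_s m g = m v²/r, so μ_s = v²/(g r) = (30.10)²/(9.81 × 243) = 906.0/2384 = 0.3801.

0.380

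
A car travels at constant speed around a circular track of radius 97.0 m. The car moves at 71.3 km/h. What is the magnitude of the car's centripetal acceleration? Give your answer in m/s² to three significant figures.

4.04 m/s²

v = 71.3 km/h = 71.3/3.6 = 19.81 m/s.
a_c = v²/r = (19.81)²/97.0 = 392.3/97.0 = 4.044 m/s².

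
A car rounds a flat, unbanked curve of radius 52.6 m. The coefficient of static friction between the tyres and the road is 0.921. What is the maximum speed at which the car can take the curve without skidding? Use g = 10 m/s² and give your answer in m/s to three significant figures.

22.0 m/s

Friction provides the centripetal force on a flat curve. At maximum speed it is at its limiting value: μ_s m g = m v²/r.
Mass cancels: v_max = √(μ_s g r) = √(0.921 × 10.0 × 52.6) = √484.4 = 22.01 m/s.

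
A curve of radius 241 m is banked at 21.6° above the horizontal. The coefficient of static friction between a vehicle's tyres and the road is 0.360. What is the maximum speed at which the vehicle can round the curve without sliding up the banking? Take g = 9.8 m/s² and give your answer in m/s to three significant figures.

45.6 m/s

At the maximum speed, friction acts down the slope at its limiting value f = μN. Radially (horizontal, toward centre): N sinθ + μN cosθ = mv²/r. Vertically: N cosθ − μN sinθ = mg.
Dividing: v² = r g (sinθ + μcosθ)/(cosθ − μsinθ).
sinθ + μcosθ = 0.3681 + 0.360×0.9298 = 0.7028; cosθ − μsinθ = 0.9298 − 0.360×0.3681 = 0.7973.
v² = 241 × 9.8 × 0.7028/0.7973 = 2082 m²/s², so v = 45.63 m/s.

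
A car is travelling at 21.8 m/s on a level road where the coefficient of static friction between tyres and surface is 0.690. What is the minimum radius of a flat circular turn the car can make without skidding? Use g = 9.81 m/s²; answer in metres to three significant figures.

At the limit, μ_s m g = m v²/r, so r_min = v²/(μ_s g) = (21.8)²/(0.690 × 9.81) = 475.2/6.769 = 70.21 m.

70.2 m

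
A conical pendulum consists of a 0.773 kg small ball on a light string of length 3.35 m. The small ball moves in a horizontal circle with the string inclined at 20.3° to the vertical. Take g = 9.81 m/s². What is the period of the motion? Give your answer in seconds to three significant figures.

r = L sinθ = 1.162 m. From T sinθ = mω²r and T cosθ = mg: tanθ = ω²r/g, so ω² = g tanθ / r = g/(L cosθ).
ω = √(g/(L cosθ)) = √(9.81/(3.35 × 0.9379)) = √3.122 = 1.767 rad/s.
Period = 2π/ω = 3.556 s.

3.56 s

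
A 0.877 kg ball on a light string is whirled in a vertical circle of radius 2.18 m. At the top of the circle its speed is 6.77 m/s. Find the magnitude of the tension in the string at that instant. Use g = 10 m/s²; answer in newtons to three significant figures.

At the top, both T and the weight mg point inward (toward the centre), so T + mg = mv²/r.
T = m(v²/r − g) = 0.877 × ((6.77)²/2.18 − 10.0) = 0.877 × (21.02 − 10.0) = 0.877 × 11.02 = 9.668 N.

9.67 N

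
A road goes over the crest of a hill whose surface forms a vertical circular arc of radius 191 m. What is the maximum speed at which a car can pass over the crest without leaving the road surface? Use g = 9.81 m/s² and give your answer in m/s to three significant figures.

At the crest the centre of the circle is below the car, so the net downward (centripetal) force is mg − N = mv²/r.
The car leaves the road when N → 0, giving v_max = √(g r) = √(9.81 × 191) = 43.29 m/s.

43.3 m/s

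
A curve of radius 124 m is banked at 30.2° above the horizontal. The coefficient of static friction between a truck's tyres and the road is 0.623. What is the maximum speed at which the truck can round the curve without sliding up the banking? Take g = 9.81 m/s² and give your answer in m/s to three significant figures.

48.0 m/s

At the maximum speed, friction acts down the slope at its limiting value f = μN. Radially (horizontal, toward centre): N sinθ + μN cosθ = mv²/r. Vertically: N cosθ − μN sinθ = mg.
Dividing: v² = r g (sinθ + μcosθ)/(cosθ − μsinθ).
sinθ + μcosθ = 0.5030 + 0.623×0.8643 = 1.041; cosθ − μsinθ = 0.8643 − 0.623×0.5030 = 0.5509.
v² = 124 × 9.81 × 1.041/0.5509 = 2300 m²/s², so v = 47.95 m/s.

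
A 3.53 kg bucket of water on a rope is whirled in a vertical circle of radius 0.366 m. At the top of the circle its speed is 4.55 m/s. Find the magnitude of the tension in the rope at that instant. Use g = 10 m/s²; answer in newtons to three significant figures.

164 N

At the top, both T and the weight mg point inward (toward the centre), so T + mg = mv²/r.
T = m(v²/r − g) = 3.53 × ((4.55)²/0.366 − 10.0) = 3.53 × (56.56 − 10.0) = 3.53 × 46.56 = 164.4 N.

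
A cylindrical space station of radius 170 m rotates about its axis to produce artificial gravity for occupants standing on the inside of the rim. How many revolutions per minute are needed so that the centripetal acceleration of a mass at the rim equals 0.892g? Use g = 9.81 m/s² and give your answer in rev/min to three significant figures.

2.17 rev/min

Require ω²r = 0.892g, so ω = √(0.892 × 9.81/170) = 0.2269 rad/s.
In rev/min: ω × 60/(2π) = 0.2269 × 60/(2π) = 2.167 rev/min.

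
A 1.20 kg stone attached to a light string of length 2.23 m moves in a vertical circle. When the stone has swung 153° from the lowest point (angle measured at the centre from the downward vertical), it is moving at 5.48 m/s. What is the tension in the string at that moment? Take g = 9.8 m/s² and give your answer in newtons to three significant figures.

5.68 N

Take the radial direction toward the centre of the circle as positive. The component of the weight along the string toward the centre is −mg cos φ (φ measured from the bottom), so Newton's second law along the string gives T − mg cos φ = m v²/r.
cos 153° = -0.8910, so T = m(v²/r + g cos φ) = 1.20 × ((5.48)²/2.23 + 9.8 × -0.8910) = 1.20 × (13.47 + (-8.732)) = 1.20 × 4.735 = 5.682 N.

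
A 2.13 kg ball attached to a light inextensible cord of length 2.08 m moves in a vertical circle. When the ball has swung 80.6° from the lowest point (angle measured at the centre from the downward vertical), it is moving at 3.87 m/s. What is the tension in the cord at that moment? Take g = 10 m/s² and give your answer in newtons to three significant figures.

18.8 N

Take the radial direction toward the centre of the circle as positive. The component of the weight along the string toward the centre is −mg cos φ (φ measured from the bottom), so Newton's second law along the string gives T − mg cos φ = m v²/r.
cos 80.6° = 0.1633, so T = m(v²/r + g cos φ) = 2.13 × ((3.87)²/2.08 + 10.0 × 0.1633) = 2.13 × (7.200 + (1.633)) = 2.13 × 8.834 = 18.82 N.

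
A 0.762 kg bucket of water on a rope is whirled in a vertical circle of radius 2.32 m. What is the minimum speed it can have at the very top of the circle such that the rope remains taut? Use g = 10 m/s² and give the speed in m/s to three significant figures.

4.82 m/s

At the top, both weight mg and T point toward the centre: T + mg = mv²/r.
At minimum speed T → 0, so mg = mv_min²/r ⇒ v_min = √(g r) = √(10.0 × 2.32) = 4.817 m/s.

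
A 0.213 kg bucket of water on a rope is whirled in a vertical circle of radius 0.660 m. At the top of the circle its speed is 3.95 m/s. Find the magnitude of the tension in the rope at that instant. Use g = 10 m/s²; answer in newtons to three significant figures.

2.91 N

At the top, both T and the weight mg point inward (toward the centre), so T + mg = mv²/r.
T = m(v²/r − g) = 0.213 × ((3.95)²/0.660 − 10.0) = 0.213 × (23.64 − 10.0) = 0.213 × 13.64 = 2.905 N.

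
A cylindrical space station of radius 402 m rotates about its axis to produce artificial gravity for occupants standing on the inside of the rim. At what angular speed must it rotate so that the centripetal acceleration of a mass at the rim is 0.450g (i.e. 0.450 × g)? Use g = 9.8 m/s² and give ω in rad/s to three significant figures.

Centripetal acceleration a_c = ω²r. Setting ω²r = 0.450g:
ω = √(0.450g / r) = √(0.450 × 9.8 / 402) = √0.01097 = 0.1047 rad/s.

0.105 rad/s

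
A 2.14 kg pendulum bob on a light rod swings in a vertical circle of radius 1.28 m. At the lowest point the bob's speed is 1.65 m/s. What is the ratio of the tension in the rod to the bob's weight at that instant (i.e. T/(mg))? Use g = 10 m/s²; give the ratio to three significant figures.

1.21

At the bottom, T − mg = mv²/r, so T = m(v²/r + g) and T/(mg) = v²/(rg) + 1 = (1.65)²/(1.28 × 10.0) + 1 = 0.2127 + 1 = 1.213.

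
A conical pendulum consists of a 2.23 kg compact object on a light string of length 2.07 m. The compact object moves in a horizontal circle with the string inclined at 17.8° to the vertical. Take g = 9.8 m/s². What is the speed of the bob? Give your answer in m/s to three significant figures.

1.41 m/s

The radius of the circle is r = L sinθ = 2.07 × sin 17.8° = 0.6328 m.
Horizontally T sinθ = mv²/r and vertically T cosθ = mg, so tanθ = v²/(rg).
v = √(r g tanθ) = √(0.6328 × 9.8 × 0.3211) = √1.991 = 1.411 m/s.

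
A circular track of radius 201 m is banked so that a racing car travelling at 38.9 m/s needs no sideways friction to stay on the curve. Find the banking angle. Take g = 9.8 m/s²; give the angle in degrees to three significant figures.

With no friction, the horizontal component of the normal force provides the centripetal force: N sinθ = mv²/r, while N cosθ = mg vertically.
Dividing: tanθ = v²/(r g) = (38.9)²/(201 × 9.8) = 1513/1970 = 0.7682.
θ = arctan(0.7682) = 37.53°.

37.5°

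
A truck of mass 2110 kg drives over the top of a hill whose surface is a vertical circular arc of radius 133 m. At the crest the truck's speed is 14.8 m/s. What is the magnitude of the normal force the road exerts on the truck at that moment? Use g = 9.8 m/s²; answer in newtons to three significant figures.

17200 N

At the crest the centripetal acceleration points downward (toward the centre of the arc), so mg − N = mv²/r.
N = m(g − v²/r) = 2110 × (9.8 − (14.8)²/133) = 2110 × (9.8 − 1.647) = 2110 × 8.153 = 17200 N.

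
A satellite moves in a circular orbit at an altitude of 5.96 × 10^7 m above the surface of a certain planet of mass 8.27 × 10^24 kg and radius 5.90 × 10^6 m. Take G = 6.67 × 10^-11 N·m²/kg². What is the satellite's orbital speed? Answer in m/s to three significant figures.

Orbital radius r = R + h = 5.90 × 10^6 + 5.96 × 10^7 = 6.550 × 10^7 m.
Gravity supplies the centripetal force: G M m / r² = m v² / r, so v = √(GM/r).
v = √(6.67 × 10^-11 × 8.27 × 10^24 / 6.550 × 10^7) = √(8.422 × 10^6) = 2902 m/s.

2900 m/s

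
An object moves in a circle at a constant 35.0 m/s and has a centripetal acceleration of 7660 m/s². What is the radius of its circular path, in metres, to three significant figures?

a_c = v²/r ⇒ r = v²/a_c = (35.0)²/7660 = 1225/7660 = 0.1599 m.

0.160 m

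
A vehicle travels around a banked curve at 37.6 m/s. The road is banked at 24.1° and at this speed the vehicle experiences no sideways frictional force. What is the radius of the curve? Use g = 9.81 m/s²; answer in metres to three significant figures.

322 m

Frictionless banking: tanθ = v²/(rg), so r = v²/(g tanθ).
r = (37.6)²/(9.81 × tan 24.1°) = 1414/(9.81 × 0.4473) = 1414/4.388 = 322.2 m.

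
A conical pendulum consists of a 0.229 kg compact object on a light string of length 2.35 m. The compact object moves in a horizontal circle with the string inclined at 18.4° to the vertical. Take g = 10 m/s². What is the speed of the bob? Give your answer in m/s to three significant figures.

The radius of the circle is r = L sinθ = 2.35 × sin 18.4° = 0.7418 m.
Horizontally T sinθ = mv²/r and vertically T cosθ = mg, so tanθ = v²/(rg).
v = √(r g tanθ) = √(0.7418 × 10.0 × 0.3327) = √2.468 = 1.571 m/s.

1.57 m/s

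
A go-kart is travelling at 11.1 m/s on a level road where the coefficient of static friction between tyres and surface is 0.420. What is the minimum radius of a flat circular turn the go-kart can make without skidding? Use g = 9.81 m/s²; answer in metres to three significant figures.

29.9 m

At the limit, μ_s m g = m v²/r, so r_min = v²/(μ_s g) = (11.1)²/(0.420 × 9.81) = 123.2/4.120 = 29.90 m.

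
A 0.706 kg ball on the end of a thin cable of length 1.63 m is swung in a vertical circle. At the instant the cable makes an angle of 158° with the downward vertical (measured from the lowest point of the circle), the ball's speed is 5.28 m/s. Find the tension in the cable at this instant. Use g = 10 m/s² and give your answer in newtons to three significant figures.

5.53 N

Take the radial direction toward the centre of the circle as positive. The component of the weight along the string toward the centre is −mg cos φ (φ measured from the bottom), so Newton's second law along the string gives T − mg cos φ = m v²/r.
cos 158° = -0.9272, so T = m(v²/r + g cos φ) = 0.706 × ((5.28)²/1.63 + 10.0 × -0.9272) = 0.706 × (17.10 + (-9.272)) = 0.706 × 7.831 = 5.529 N.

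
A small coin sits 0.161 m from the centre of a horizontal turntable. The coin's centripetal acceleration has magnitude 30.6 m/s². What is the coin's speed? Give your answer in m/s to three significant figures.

2.22 m/s

a_c = v²/r ⇒ v = √(a_c · r) = √(30.6 × 0.161) = √4.927 = 2.220 m/s.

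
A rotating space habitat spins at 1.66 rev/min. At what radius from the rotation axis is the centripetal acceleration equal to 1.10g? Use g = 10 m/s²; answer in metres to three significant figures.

364 m

ω = 1.66 rev/min × 2π/60 = 0.1738 rad/s.
a_c = ω²r = 1.10g ⇒ r = 1.10 × 10.0 / (0.1738)² = 11.00/0.03022 = 364.0 m.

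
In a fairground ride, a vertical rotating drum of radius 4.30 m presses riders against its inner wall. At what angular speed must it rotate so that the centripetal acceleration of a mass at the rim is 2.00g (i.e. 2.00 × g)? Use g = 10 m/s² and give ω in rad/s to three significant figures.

Centripetal acceleration a_c = ω²r. Setting ω²r = 2.00g:
ω = √(2.00g / r) = √(2.00 × 10.0 / 4.30) = √4.651 = 2.157 rad/s.

2.16 rad/s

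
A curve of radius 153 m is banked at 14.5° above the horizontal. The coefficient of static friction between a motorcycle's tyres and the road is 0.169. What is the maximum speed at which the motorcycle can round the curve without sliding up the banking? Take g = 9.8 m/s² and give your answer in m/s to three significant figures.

25.9 m/s

At the maximum speed, friction acts down the slope at its limiting value f = μN. Radially (horizontal, toward centre): N sinθ + μN cosθ = mv²/r. Vertically: N cosθ − μN sinθ = mg.
Dividing: v² = r g (sinθ + μcosθ)/(cosθ − μsinθ).
sinθ + μcosθ = 0.2504 + 0.169×0.9681 = 0.4140; cosθ − μsinθ = 0.9681 − 0.169×0.2504 = 0.9258.
v² = 153 × 9.8 × 0.4140/0.9258 = 670.5 m²/s², so v = 25.89 m/s.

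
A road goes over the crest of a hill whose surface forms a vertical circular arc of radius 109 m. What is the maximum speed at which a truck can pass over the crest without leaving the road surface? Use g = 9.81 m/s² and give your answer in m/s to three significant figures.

32.7 m/s

At the crest the centre of the circle is below the truck, so the net downward (centripetal) force is mg − N = mv²/r.
The truck leaves the road when N → 0, giving v_max = √(g r) = √(9.81 × 109) = 32.70 m/s.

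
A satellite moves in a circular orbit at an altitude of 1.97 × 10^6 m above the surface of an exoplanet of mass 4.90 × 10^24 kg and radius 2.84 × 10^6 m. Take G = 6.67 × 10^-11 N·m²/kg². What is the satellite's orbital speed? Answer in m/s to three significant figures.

8240 m/s

Orbital radius r = R + h = 2.84 × 10^6 + 1.97 × 10^6 = 4.810 × 10^6 m.
Gravity supplies the centripetal force: G M m / r² = m v² / r, so v = √(GM/r).
v = √(6.67 × 10^-11 × 4.90 × 10^24 / 4.810 × 10^6) = √(6.795 × 10^7) = 8243 m/s.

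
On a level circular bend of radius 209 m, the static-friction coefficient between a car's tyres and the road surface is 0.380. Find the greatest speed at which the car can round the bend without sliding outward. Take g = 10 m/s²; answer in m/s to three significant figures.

On a flat curve, static friction is the only horizontal force, so it must supply the full centripetal force: μ_s m g = m v²/r.
Mass cancels: v_max = √(μ_s g r) = √(0.380 × 10.0 × 209) = √794.2 = 28.18 m/s.

28.2 m/s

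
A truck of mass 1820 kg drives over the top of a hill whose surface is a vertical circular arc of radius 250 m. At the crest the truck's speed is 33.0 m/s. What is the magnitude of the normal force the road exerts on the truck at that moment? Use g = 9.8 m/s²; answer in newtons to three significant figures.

9910 N

At the crest the centripetal acceleration points downward (toward the centre of the arc), so mg − N = mv²/r.
N = m(g − v²/r) = 1820 × (9.8 − (33.0)²/250) = 1820 × (9.8 − 4.356) = 1820 × 5.444 = 9908 N.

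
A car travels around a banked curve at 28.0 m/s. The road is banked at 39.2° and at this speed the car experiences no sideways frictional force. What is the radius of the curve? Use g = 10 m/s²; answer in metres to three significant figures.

Frictionless banking: tanθ = v²/(rg), so r = v²/(g tanθ).
r = (28.0)²/(10.0 × tan 39.2°) = 784.0/(10.0 × 0.8156) = 784.0/8.156 = 96.13 m.

96.1 m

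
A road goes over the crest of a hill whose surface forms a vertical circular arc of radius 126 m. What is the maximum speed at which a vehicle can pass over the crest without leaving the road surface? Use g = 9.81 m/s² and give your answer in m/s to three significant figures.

At the crest the centre of the circle is below the vehicle, so the net downward (centripetal) force is mg − N = mv²/r.
The vehicle leaves the road when N → 0, giving v_max = √(g r) = √(9.81 × 126) = 35.16 m/s.

35.2 m/s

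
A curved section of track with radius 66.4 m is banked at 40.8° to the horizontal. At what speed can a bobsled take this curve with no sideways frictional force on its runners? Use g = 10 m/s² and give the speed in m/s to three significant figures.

On a frictionless banked curve, N sinθ = mv²/r and N cosθ = mg, so tanθ = v²/(rg).
v = √(r g tanθ) = √(66.4 × 10.0 × tan 40.8°) = √(66.4 × 10.0 × 0.8632) = √573.1 = 23.94 m/s.

23.9 m/s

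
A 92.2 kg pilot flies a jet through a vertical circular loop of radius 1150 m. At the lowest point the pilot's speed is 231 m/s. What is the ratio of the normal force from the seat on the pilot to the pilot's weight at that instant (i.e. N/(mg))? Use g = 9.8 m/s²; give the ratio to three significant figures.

At the bottom, N − mg = mv²/r, so N = m(v²/r + g) and N/(mg) = v²/(rg) + 1 = (231)²/(1150 × 9.8) + 1 = 4.735 + 1 = 5.735.

5.73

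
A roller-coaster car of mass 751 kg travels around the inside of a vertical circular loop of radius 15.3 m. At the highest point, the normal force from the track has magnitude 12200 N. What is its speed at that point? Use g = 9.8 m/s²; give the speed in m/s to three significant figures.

At the top, N + mg = mv²/r, so v = √(r(N/m + g)) = √(15.3 × (12200/751 + 9.8)) = √(15.3 × 26.05) = √398.5 = 19.96 m/s.

20.0 m/s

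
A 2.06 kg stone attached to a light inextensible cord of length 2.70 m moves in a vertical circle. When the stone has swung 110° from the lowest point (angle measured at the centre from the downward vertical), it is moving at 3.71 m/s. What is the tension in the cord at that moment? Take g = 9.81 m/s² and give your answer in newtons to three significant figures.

Take the radial direction toward the centre of the circle as positive. The component of the weight along the string toward the centre is −mg cos φ (φ measured from the bottom), so Newton's second law along the string gives T − mg cos φ = m v²/r.
cos 110° = -0.3420, so T = m(v²/r + g cos φ) = 2.06 × ((3.71)²/2.70 + 9.81 × -0.3420) = 2.06 × (5.098 + (-3.355)) = 2.06 × 1.743 = 3.590 N.

3.59 N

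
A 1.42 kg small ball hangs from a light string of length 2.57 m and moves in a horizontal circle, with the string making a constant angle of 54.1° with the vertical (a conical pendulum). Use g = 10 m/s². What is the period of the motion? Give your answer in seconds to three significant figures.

2.44 s

r = L sinθ = 2.082 m. From T sinθ = mω²r and T cosθ = mg: tanθ = ω²r/g, so ω² = g tanθ / r = g/(L cosθ).
ω = √(g/(L cosθ)) = √(10.0/(2.57 × 0.5864)) = √6.636 = 2.576 rad/s.
Period = 2π/ω = 2.439 s.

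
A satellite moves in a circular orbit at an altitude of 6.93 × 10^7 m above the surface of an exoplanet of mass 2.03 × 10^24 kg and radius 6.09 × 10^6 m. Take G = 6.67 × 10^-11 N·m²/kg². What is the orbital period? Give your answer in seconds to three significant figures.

353000 s

r = R + h = 6.09 × 10^6 + 6.93 × 10^7 = 7.539 × 10^7 m. Gravity provides the centripetal force: G M m / r² = m v² / r ⇒ v = √(GM/r) = 1340 m/s.
T = 2πr/v = 2π × 7.539 × 10^7 / 1340 = 353500 s.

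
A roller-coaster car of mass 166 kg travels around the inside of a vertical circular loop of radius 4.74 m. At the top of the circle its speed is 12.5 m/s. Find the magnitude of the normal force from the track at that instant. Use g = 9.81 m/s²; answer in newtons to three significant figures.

At the top, both N and the weight mg point inward (toward the centre), so N + mg = mv²/r.
N = m(v²/r − g) = 166 × ((12.5)²/4.74 − 9.81) = 166 × (32.96 − 9.81) = 166 × 23.15 = 3844 N.

3840 N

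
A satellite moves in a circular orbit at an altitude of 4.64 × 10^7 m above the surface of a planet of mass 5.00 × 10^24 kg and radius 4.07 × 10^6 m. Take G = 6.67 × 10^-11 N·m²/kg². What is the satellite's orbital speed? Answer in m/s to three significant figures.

Orbital radius r = R + h = 4.07 × 10^6 + 4.64 × 10^7 = 5.047 × 10^7 m.
Gravity supplies the centripetal force: G M m / r² = m v² / r, so v = √(GM/r).
v = √(6.67 × 10^-11 × 5.00 × 10^24 / 5.047 × 10^7) = √(6.608 × 10^6) = 2571 m/s.

2570 m/s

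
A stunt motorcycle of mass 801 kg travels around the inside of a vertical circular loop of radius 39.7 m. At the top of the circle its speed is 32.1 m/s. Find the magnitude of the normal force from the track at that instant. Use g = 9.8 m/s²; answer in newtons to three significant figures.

12900 N

At the top, both N and the weight mg point inward (toward the centre), so N + mg = mv²/r.
N = m(v²/r − g) = 801 × ((32.1)²/39.7 − 9.8) = 801 × (25.95 − 9.8) = 801 × 16.15 = 12940 N.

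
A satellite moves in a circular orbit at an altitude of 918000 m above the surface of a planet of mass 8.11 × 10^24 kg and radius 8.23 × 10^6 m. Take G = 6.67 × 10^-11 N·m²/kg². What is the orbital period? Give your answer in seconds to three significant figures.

r = R + h = 8.23 × 10^6 + 918000 = 9.148 × 10^6 m. Gravity provides the centripetal force: G M m / r² = m v² / r ⇒ v = √(GM/r) = 7690 m/s.
T = 2πr/v = 2π × 9.148 × 10^6 / 7690 = 7475 s.

7470 s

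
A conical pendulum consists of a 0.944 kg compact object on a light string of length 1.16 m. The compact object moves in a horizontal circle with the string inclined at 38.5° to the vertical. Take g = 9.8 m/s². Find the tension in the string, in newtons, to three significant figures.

11.8 N

Vertically the bob has no acceleration, so T cosθ = mg.
T = mg/cosθ = 0.944 × 9.8 / cos 38.5° = 9.251/0.7826 = 11.82 N.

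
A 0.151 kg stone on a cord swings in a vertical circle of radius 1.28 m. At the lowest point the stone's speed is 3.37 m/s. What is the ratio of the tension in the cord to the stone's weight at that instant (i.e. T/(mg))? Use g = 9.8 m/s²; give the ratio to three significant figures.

At the bottom, T − mg = mv²/r, so T = m(v²/r + g) and T/(mg) = v²/(rg) + 1 = (3.37)²/(1.28 × 9.8) + 1 = 0.9054 + 1 = 1.905.

1.91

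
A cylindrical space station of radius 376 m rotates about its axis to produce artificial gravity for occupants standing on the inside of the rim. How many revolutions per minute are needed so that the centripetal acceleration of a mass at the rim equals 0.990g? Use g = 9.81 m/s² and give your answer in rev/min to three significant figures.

1.53 rev/min

Require ω²r = 0.990g, so ω = √(0.990 × 9.81/376) = 0.1607 rad/s.
In rev/min: ω × 60/(2π) = 0.1607 × 60/(2π) = 1.535 rev/min.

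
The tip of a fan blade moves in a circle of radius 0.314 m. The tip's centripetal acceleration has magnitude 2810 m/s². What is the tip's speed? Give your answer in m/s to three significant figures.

a_c = v²/r ⇒ v = √(a_c · r) = √(2810 × 0.314) = √882.3 = 29.70 m/s.

29.7 m/s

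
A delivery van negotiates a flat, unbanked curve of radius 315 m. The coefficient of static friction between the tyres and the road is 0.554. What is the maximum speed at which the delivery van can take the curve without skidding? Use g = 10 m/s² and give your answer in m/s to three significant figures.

41.8 m/s

The only inward force on a level bend is static friction, so at the limit f_s = μ_s N = μ_s m g = m v²/r.
Mass cancels: v_max = √(μ_s g r) = √(0.554 × 10.0 × 315) = √1745 = 41.77 m/s.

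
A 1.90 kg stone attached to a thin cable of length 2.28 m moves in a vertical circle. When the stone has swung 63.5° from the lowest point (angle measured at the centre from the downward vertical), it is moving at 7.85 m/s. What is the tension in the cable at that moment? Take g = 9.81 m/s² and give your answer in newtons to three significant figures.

59.7 N

Take the radial direction toward the centre of the circle as positive. The component of the weight along the string toward the centre is −mg cos φ (φ measured from the bottom), so Newton's second law along the string gives T − mg cos φ = m v²/r.
cos 63.5° = 0.4462, so T = m(v²/r + g cos φ) = 1.90 × ((7.85)²/2.28 + 9.81 × 0.4462) = 1.90 × (27.03 + (4.377)) = 1.90 × 31.40 = 59.67 N.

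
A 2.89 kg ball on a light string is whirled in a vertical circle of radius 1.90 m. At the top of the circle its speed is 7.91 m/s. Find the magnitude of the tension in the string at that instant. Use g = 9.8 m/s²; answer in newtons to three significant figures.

At the top, both T and the weight mg point inward (toward the centre), so T + mg = mv²/r.
T = m(v²/r − g) = 2.89 × ((7.91)²/1.90 − 9.8) = 2.89 × (32.93 − 9.8) = 2.89 × 23.13 = 66.85 N.

66.8 N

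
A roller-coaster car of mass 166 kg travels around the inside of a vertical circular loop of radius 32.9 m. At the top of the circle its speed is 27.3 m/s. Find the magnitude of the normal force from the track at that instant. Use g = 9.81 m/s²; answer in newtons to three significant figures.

At the top, both N and the weight mg point inward (toward the centre), so N + mg = mv²/r.
N = m(v²/r − g) = 166 × ((27.3)²/32.9 − 9.81) = 166 × (22.65 − 9.81) = 166 × 12.84 = 2132 N.

2130 N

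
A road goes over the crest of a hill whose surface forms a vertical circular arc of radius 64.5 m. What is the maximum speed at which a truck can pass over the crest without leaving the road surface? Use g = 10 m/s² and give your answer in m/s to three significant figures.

25.4 m/s

At the crest the centre of the circle is below the truck, so the net downward (centripetal) force is mg − N = mv²/r.
The truck leaves the road when N → 0, giving v_max = √(g r) = √(10.0 × 64.5) = 25.40 m/s.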